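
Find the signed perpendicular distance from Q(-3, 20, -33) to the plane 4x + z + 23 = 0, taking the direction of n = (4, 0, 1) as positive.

-22/√17

n·Q − (-23) = -22.
|n| = √17, so the signed distance is -22/√17.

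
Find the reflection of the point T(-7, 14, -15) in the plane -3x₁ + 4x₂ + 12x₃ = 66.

With n = (-3, 4, 12), the signed offset is (n·T − 66)/|n|² = -169/169 = -1.
T' = T − 2t·n = (-7, 14, -15) − (-2)·(-3, 4, 12) = (-13, 22, 9).

(-13, 22, 9)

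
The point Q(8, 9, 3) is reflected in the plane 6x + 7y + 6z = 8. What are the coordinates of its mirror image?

With n = (6, 7, 6), the signed offset is (n·Q − 8)/|n|² = 121/121 = 1.
Q' = Q − 2t·n = (8, 9, 3) − 2·(6, 7, 6) = (-4, -5, -9).

(-4, -5, -9)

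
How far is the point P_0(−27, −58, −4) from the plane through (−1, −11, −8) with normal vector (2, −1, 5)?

The plane has equation n·(r − (−1, −11, −8)) = 0, i.e. n·r = -31.
d = |2·(-27) + (-1)·(-58) + 5·(-4) − (-31)| / √(4 + 1 + 25) = |15| / √30 = 15/√30.

15/√30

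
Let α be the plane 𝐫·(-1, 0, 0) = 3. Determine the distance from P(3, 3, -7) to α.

d = |(-1)·3 − 3| / √(1 + 0 + 0) = |-6| / 1 = 6.

6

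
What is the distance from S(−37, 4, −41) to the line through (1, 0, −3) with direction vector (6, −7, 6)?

22√2

Direction vector d = (6, −7, 6).
AP = (−38, 4, −38); AP·d = -484, |AP|² = 2904, |d|² = 121.
distance² = |AP|² − (AP·d)²/|d|² = 2904 − 234256/121 = 968, so the distance is 22√2.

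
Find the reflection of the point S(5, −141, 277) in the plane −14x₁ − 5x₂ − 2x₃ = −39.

(299/15, -407/3, 4187/15)

With n = (−14, −5, −2), the signed offset is (n·S − (-39))/|n|² = 120/225 = 8/15.
S' = S − 2t·n = (5, −141, 277) − (16/15)·(−14, −5, −2) = (299/15, −407/3, 4187/15).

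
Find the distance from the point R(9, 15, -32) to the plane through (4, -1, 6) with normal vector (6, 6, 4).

13√22/22

The plane has equation n·(r − (4, -1, 6)) = 0, i.e. n·r = 42.
Then n·(9, 15, -32) - 42 = -26.
|n| = √(36 + 36 + 16) = 2√22, so the distance is |-26|/(2√22) = 13√22/22.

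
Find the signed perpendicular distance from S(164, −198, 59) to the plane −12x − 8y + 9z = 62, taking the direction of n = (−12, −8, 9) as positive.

5

n·S − 62 = 85.
|n| = 17, so the signed distance is 85/17 = 5.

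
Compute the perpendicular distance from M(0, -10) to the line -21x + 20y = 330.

The normal to the line is n = (-21, 20) with |n| = 29.
|n·M − 330| = |-200 − 330| = 530, so the distance is 530/29.

530/29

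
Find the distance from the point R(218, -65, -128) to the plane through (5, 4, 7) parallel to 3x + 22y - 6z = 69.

3

Parallel planes share the normal n = (3, 22, -6); since (5, 4, 7) lies on the plane, its equation is 3x + 22y - 6z = 61.
Then n·(218, -65, -128) - 61 = -69.
|n| = √(9 + 484 + 36) = 23, so the distance is |-69|/23 = 3.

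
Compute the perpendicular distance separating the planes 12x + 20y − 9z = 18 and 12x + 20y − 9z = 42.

Both planes have normal n = (12, 20, −9), |n| = 25. Any point on the first plane is at distance |42 − 18|/|n| = 24/25 from the second.

24/25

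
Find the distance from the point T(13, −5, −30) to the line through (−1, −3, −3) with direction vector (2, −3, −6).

√145

Direction vector d = (2, −3, −6).
AP = (14, −2, −27); AP·d = 196, |AP|² = 929, |d|² = 49.
distance² = |AP|² − (AP·d)²/|d|² = 929 − 38416/49 = 145, so the distance is √145.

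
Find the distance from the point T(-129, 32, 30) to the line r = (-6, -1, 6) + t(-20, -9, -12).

Direction vector d = (-20, -9, -12).
AP = (-123, 33, 24), and AP × d = (-180, -1956, 1767).
|AP × d|² = 6980625 and |d|² = 625, so the distance is √(6980625/625) = √11169 = 3√1241.

3√1241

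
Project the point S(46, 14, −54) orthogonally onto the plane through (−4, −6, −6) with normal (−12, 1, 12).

(-2, 18, -6)

n = (−12, 1, 12), |n|² = 289, and n·S − (-30) = -1156.
t = -1156/289 = -4, so the foot is S − t·n = (46, 14, −54) − (-4)·(−12, 1, 12) = (−2, 18, −6).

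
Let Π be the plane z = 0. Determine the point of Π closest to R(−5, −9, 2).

(-5, -9, 0)

The perpendicular from R has direction n = (0, 0, 1): r = (−5, −9, 2) + t(0, 0, 1).
Substitute into the plane: n·(R + tn) = 0 gives 2 + 1t = 0, so t = -2.
Foot = (−5, −9, 2) + (-2)·(0, 0, 1) = (−5, −9, 0).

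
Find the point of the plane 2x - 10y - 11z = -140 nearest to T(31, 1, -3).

The perpendicular from T has direction n = (2, -10, -11): r = (31, 1, -3) + λ(2, -10, -11).
Substitute into the plane: n·(T + λn) = -140 gives 85 + 225λ = -140, so λ = -1.
Foot = (31, 1, -3) + (-1)·(2, -10, -11) = (29, 11, 8).

(29, 11, 8)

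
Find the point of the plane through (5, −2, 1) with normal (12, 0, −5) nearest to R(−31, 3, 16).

n = (12, 0, −5), |n|² = 169, and n·R − 55 = -507.
t = -507/169 = -3, so the foot is R − t·n = (−31, 3, 16) − (-3)·(12, 0, −5) = (5, 3, 1).

(5, 3, 1)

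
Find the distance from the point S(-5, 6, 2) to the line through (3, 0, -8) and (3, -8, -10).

2√33

A direction vector is d = (0, -8, -2).
AP = (-8, 6, 10); AP·d = -68, |AP|² = 200, |d|² = 68.
distance² = |AP|² − (AP·d)²/|d|² = 200 − 4624/68 = 132, so the distance is 2√33.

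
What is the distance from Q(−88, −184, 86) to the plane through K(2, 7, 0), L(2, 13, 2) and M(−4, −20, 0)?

8

KL = (0, 6, 2) and KM = (−6, −27, 0), so a normal is n = KL × KM = (54, −12, 36).
n = (54, −12, 36); n·P − 24 = 528; |n| = 66; distance = 528/66 = 8.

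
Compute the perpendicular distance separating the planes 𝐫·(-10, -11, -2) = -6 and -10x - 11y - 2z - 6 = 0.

With common normal n = (-10, -11, -2) (|n| = 15), the distance is |(-6) − 6|/|n| = 12/15 = 4/5.

4/5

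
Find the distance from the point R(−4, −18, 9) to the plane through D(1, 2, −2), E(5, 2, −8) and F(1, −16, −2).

7√13/13

DE = (4, 0, −6) and DF = (0, −18, 0), so a normal is n = DE × DF = (−108, 0, −72).
Then n·(−4, −18, 9) − 36 = −252.
|n| = √(11664 + 0 + 5184) = 36√13, so the distance is |-252|/(36√13) = 7√13/13.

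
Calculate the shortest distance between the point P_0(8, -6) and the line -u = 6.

The normal to the line is n = (-1, 0) with |n| = 1.
|n·P_0 − 6| = |-8 − 6| = 14, so the distance is 14/1 = 14.

14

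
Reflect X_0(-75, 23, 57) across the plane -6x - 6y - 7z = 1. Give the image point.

(-921/11, 157/11, 515/11)

n = (-6, -6, -7), |n|² = 121, n·X_0 − 1 = -88, so t = -88/121 = -8/11.
Foot F = X_0 − (-8/11)·n = (-873/11, 205/11, 571/11); the reflection is 2F − X_0 = (-921/11, 157/11, 515/11).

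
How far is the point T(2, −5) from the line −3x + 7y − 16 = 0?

The normal to the line is n = (−3, 7) with |n| = √58.
|n·T − 16| = |-41 − 16| = 57, so the distance is 57/√58 = 57√58/58.

57/√58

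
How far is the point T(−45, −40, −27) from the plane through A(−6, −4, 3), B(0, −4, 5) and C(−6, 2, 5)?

AB = (6, 0, 2) and AC = (0, 6, 2), so a normal is n = AB × AC = (−12, −12, 36).
d = |(-12)·(-45) + (-12)·(-40) + 36·(-27) − 228| / √(144 + 144 + 1296) = |-180| / (12√11) = 15√11/11.

15√11/11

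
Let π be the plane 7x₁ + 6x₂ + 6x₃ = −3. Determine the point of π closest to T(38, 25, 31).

(3, -5, 1)

The perpendicular from T has direction n = (7, 6, 6): r = (38, 25, 31) + λ(7, 6, 6).
Substitute into the plane: n·(T + λn) = -3 gives 602 + 121λ = -3, so λ = -5.
Foot = (38, 25, 31) + (-5)·(7, 6, 6) = (3, −5, 1).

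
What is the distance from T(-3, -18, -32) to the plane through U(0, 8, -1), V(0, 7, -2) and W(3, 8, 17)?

UV = (0, -1, -1) and UW = (3, 0, 18), so a normal is n = UV × UW = (-18, -3, 3).
Then n·(-3, -18, -32) - (-27) = 39.
|n| = √(324 + 9 + 9) = 3√38, so the distance is |39|/(3√38) = 13/√38.

13√38/38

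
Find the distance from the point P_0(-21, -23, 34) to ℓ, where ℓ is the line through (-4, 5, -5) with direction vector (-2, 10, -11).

√569

Direction vector d = (-2, 10, -11).
AP = (-17, -28, 39); AP·d = -675, |AP|² = 2594, |d|² = 225.
distance² = |AP|² − (AP·d)²/|d|² = 2594 − 455625/225 = 569, so the distance is √569.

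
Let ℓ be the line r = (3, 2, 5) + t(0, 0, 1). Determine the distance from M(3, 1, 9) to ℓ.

1

Direction vector d = (0, 0, 1).
AP = (0, -1, 4); AP·d = 4, |AP|² = 17, |d|² = 1.
distance² = |AP|² − (AP·d)²/|d|² = 17 − 16/1 = 1, so the distance is 1.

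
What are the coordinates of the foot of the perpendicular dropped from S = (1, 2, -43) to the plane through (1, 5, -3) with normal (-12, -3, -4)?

The perpendicular from S has direction n = (-12, -3, -4): r = (1, 2, -43) + t(-12, -3, -4).
Substitute into the plane: n·(S + tn) = -15 gives 154 + 169t = -15, so t = -1.
Foot = (1, 2, -43) + (-1)·(-12, -3, -4) = (13, 5, -39).

(13, 5, -39)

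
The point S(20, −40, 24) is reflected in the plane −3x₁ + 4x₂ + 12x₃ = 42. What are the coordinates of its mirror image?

(272/13, -536/13, 264/13)

With n = (−3, 4, 12), the signed offset is (n·S − 42)/|n|² = 26/169 = 2/13.
S' = S − 2t·n = (20, −40, 24) − (4/13)·(−3, 4, 12) = (272/13, −536/13, 264/13).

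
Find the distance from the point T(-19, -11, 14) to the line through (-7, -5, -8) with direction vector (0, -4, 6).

Direction vector d = (0, -4, 6).
AP = (-12, -6, 22); AP·d = 156, |AP|² = 664, |d|² = 52.
distance² = |AP|² − (AP·d)²/|d|² = 664 − 24336/52 = 196, so the distance is 14.

14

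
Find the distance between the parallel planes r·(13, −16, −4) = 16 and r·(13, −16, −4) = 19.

Both planes have normal n = (13, −16, −4), |n| = 21. Any point on the first plane is at distance |19 − 16|/|n| = 3/21 = 1/7 from the second.

1/7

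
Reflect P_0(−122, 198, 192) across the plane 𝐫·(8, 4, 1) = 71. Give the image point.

(-986/9, 1838/9, 1742/9)

n = (8, 4, 1), |n|² = 81, n·P_0 − 71 = -63, so t = -63/81 = -7/9.
Foot F = P_0 − (-7/9)·n = (−1042/9, 1810/9, 1735/9); the reflection is 2F − P_0 = (−986/9, 1838/9, 1742/9).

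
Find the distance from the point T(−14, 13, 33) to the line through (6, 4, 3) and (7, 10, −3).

A direction vector is d = (1, 6, −6).
AP = (−20, 9, 30), and AP × d = (−234, −90, −129).
|AP × d|² = 79497 and |d|² = 73, so the distance is √(79497/73) = √1089 = 33.

33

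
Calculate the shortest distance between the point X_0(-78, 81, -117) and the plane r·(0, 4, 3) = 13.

d = |4·81 + 3·(-117) − 13| / √(0 + 16 + 9) = |-40| / 5 = 8.

8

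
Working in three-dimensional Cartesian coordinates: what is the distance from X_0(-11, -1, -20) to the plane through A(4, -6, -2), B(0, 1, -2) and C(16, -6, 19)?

13/9

AB = (-4, 7, 0) and AC = (12, 0, 21), so a normal is n = AB × AC = (147, 84, -84).
n = (147, 84, -84); n·P − 252 = -273; |n| = 189; distance = 273/189 = 13/9.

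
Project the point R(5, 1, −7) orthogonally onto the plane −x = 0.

(0, 1, -7)

n = (−1, 0, 0), |n|² = 1, and n·R − 0 = -5.
t = -5/1 = -5, so the foot is R − t·n = (5, 1, −7) − (-5)·(−1, 0, 0) = (0, 1, −7).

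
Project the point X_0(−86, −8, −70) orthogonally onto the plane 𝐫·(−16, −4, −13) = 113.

(-6, 12, -5)

The perpendicular from X_0 has direction n = (−16, −4, −13): r = (−86, −8, −70) + t(−16, −4, −13).
Substitute into the plane: n·(X_0 + tn) = 113 gives 2318 + 441t = 113, so t = -5.
Foot = (−86, −8, −70) + (-5)·(−16, −4, −13) = (−6, 12, −5).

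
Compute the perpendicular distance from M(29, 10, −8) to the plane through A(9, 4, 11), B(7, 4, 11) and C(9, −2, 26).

8/√29

AB = (−2, 0, 0) and AC = (0, −6, 15), so a normal is n = AB × AC = (0, 30, 12).
Then n·(29, 10, −8) − 252 = −48.
|n| = √(0 + 900 + 144) = 6√29, so the distance is |-48|/(6√29) = 8/√29.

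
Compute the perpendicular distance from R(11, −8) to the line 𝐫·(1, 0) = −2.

d = |1·11 + 0·(-8) − (-2)| / √(1 + 0) = |13|/1 = 13.

13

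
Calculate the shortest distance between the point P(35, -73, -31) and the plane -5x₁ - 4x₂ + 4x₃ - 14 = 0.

21/√57

Normal vector n = (-5, -4, 4), and n·(35, -73, -31) - 14 = -21.
|n| = √(25 + 16 + 16) = √57, so the distance is |-21|/√57 = 7√57/19.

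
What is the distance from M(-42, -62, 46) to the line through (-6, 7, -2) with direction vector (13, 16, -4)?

3√145

Direction vector d = (13, 16, -4).
AP = (-36, -69, 48), and AP × d = (-492, 480, 321).
|AP × d|² = 575505 and |d|² = 441, so the distance is √(575505/441) = √1305 = 3√145.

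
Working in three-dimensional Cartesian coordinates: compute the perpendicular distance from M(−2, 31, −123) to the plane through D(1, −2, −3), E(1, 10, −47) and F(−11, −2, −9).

15/23

DE = (0, 12, −44) and DF = (−12, 0, −6), so a normal is n = DE × DF = (−72, 528, 144).
Then n·(−2, 31, −123) − (−1560) = 360.
|n| = √(5184 + 278784 + 20736) = 552, so the distance is |360|/552 = 15/23.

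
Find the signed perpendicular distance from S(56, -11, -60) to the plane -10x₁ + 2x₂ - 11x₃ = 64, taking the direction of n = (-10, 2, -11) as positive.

n·S − 64 = 14.
|n| = 15, so the signed distance is 14/15.

14/15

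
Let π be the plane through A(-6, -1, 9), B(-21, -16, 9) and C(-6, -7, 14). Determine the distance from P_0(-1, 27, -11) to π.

AB = (-15, -15, 0) and AC = (0, -6, 5), so a normal is n = AB × AC = (-75, 75, 90).
d = |(-75)·(-1) + 75·27 + 90·(-11) − 1185| / √(5625 + 5625 + 8100) = |-75| / (15√86) = 5/√86.

5/√86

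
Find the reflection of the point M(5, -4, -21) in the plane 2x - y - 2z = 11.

(-15, 6, -1)

n = (2, -1, -2), |n|² = 9, n·M − 11 = 45, so t = 45/9 = 5.
Foot F = M − 5·n = (-5, 1, -11); the reflection is 2F − M = (-15, 6, -1).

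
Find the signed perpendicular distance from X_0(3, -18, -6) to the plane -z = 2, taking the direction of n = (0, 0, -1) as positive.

4

n·X_0 − 2 = 4.
|n| = 1, so the signed distance is 4/1 = 4.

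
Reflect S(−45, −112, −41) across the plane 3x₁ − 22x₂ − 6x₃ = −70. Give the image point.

(-75, 108, 19)

With n = (3, −22, −6), the signed offset is (n·S − (-70))/|n|² = 2645/529 = 5.
S' = S − 2t·n = (−45, −112, −41) − 10·(3, −22, −6) = (−75, 108, 19).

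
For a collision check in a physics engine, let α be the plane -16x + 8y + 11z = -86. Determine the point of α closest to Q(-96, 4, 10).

(-32, -28, -34)

n = (-16, 8, 11), |n|² = 441, and n·Q − (-86) = 1764.
t = 1764/441 = 4, so the foot is Q − t·n = (-96, 4, 10) − 4·(-16, 8, 11) = (-32, -28, -34).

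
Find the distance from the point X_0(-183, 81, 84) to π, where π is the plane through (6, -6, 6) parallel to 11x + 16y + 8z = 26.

Parallel planes share the normal n = (11, 16, 8); since (6, -6, 6) lies on the plane, its equation is 11x + 16y + 8z = 18.
n = (11, 16, 8); n·P − 18 = -63; |n| = 21; distance = 63/21 = 3.

3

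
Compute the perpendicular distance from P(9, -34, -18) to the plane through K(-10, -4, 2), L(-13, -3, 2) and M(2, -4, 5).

9/√26

KL = (-3, 1, 0) and KM = (12, 0, 3), so a normal is n = KL × KM = (3, 9, -12).
d = |3·9 + 9·(-34) + (-12)·(-18) − (-90)| / √(9 + 81 + 144) = |27| / (3√26) = 9√26/26.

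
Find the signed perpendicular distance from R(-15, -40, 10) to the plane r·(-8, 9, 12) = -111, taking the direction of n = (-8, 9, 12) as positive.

-9/17

n·R − (-111) = -9.
|n| = 17, so the signed distance is -9/17.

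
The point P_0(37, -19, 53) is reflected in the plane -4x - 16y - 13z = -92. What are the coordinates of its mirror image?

With n = (-4, -16, -13), the signed offset is (n·P_0 − (-92))/|n|² = -441/441 = -1.
P_0' = P_0 − 2t·n = (37, -19, 53) − (-2)·(-4, -16, -13) = (29, -51, 27).

(29, -51, 27)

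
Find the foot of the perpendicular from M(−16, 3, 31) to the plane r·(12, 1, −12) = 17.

The perpendicular from M has direction n = (12, 1, −12): r = (−16, 3, 31) + λ(12, 1, −12).
Substitute into the plane: n·(M + λn) = 17 gives -561 + 289λ = 17, so λ = 2.
Foot = (−16, 3, 31) + 2·(12, 1, −12) = (8, 5, 7).

(8, 5, 7)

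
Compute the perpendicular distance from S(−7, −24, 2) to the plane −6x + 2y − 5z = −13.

3√65/65

d = |(-6)·(-7) + 2·(-24) + (-5)·2 − (-13)| / √(36 + 4 + 25) = |-3| / √65 = 3/√65.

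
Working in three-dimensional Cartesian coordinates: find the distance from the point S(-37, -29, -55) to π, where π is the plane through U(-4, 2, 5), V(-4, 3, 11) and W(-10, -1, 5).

27/√46

UV = (0, 1, 6) and UW = (-6, -3, 0), so a normal is n = UV × UW = (18, -36, 6).
Then n·(-37, -29, -55) - (-114) = 162.
|n| = √(324 + 1296 + 36) = 6√46, so the distance is |162|/(6√46) = 27√46/46.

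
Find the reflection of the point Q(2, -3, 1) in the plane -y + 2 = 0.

(2, 7, 1)

With n = (0, -1, 0), the signed offset is (n·Q − (-2))/|n|² = 5/1 = 5.
Q' = Q − 2t·n = (2, -3, 1) − 10·(0, -1, 0) = (2, 7, 1).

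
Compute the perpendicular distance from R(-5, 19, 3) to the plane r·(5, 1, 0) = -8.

Normal vector n = (5, 1, 0), and n·(-5, 19, 3) - (-8) = 2.
|n| = √(25 + 1 + 0) = √26, so the distance is |2|/√26 = √26/13.

2/√26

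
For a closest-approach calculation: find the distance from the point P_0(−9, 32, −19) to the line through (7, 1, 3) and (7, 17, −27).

A direction vector is d = (0, 16, −30).
AP = (−16, 31, −22), and AP × d = (−578, −480, −256).
|AP × d|² = 630020 and |d|² = 1156, so the distance is √(630020/1156) = √545.

√545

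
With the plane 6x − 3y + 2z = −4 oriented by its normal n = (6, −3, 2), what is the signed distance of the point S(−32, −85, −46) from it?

n·S − (-4) = -25.
|n| = 7, so the signed distance is -25/7.

-25/7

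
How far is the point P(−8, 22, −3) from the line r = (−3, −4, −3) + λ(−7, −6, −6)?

Direction vector d = (−7, −6, −6).
AP = (−5, 26, 0), and AP × d = (−156, −30, 212).
|AP × d|² = 70180 and |d|² = 121, so the distance is √(70180/121) = √580 = 2√145.

2√145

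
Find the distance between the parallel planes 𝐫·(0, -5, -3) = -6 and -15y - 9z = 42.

Divide the second equation by 3 to match normals: -5y - 3z = 14.
Both planes have normal n = (0, -5, -3), |n| = √34. Any point on the first plane is at distance |14 − (-6)|/|n| = 20/√34 = 10√34/17 from the second.

20/√34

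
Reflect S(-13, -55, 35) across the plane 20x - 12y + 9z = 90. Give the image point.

(-53, -31, 17)

n = (20, -12, 9), |n|² = 625, n·S − 90 = 625, so t = 625/625 = 1.
Foot F = S − 1·n = (-33, -43, 26); the reflection is 2F − S = (-53, -31, 17).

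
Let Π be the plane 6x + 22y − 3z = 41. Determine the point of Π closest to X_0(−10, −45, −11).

(2, -1, -17)

The perpendicular from X_0 has direction n = (6, 22, −3): r = (−10, −45, −11) + μ(6, 22, −3).
Substitute into the plane: n·(X_0 + μn) = 41 gives -1017 + 529μ = 41, so μ = 2.
Foot = (−10, −45, −11) + 2·(6, 22, −3) = (2, −1, −17).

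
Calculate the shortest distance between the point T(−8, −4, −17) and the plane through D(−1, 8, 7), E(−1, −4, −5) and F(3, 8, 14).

1/9

DE = (0, −12, −12) and DF = (4, 0, 7), so a normal is n = DE × DF = (−84, −48, 48).
d = |(-84)·(-8) + (-48)·(-4) + 48·(-17) − 36| / √(7056 + 2304 + 2304) = |12| / 108 = 1/9.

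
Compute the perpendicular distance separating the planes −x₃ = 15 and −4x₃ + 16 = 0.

19

Divide the second equation by 4 to match normals: −x₃ = -4.
Both planes have normal n = (0, 0, −1), |n| = 1. Any point on the first plane is at distance |(-4) − 15|/|n| = 19/1 = 19 from the second.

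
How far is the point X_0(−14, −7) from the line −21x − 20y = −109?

543/29

d = |(-21)·(-14) + (-20)·(-7) − (-109)| / √(441 + 400) = |543|/29 = 543/29.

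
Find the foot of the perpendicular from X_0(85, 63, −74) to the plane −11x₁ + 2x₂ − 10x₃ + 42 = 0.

n = (−11, 2, −10), |n|² = 225, and n·X_0 − (-42) = -27.
t = -27/225 = -3/25, so the foot is X_0 − t·n = (85, 63, −74) − (-3/25)·(−11, 2, −10) = (2092/25, 1581/25, −376/5).

(2092/25, 1581/25, -376/5)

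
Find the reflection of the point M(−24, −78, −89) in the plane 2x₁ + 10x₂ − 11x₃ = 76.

(-76/3, -254/3, -245/3)

n = (2, 10, −11), |n|² = 225, n·M − 76 = 75, so t = 75/225 = 1/3.
Foot F = M − (1/3)·n = (−74/3, −244/3, −256/3); the reflection is 2F − M = (−76/3, −254/3, −245/3).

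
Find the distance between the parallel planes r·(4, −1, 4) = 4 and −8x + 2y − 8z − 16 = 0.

4√33/11

Divide the second equation by -2 to match normals: 4x − y + 4z = -8.
With common normal n = (4, −1, 4) (|n| = √33), the distance is |4 − (-8)|/|n| = 12/√33.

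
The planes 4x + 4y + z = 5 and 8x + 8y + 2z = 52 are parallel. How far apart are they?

Divide the second equation by 2 to match normals: 4x + 4y + z = 26.
Both planes have normal n = (4, 4, 1), |n| = √33. Any point on the first plane is at distance |26 − 5|/|n| = 21/√33 = 7√33/11 from the second.

21/√33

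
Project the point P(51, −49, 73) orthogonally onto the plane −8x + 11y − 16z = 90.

(11, 6, -7)

The perpendicular from P has direction n = (−8, 11, −16): r = (51, −49, 73) + t(−8, 11, −16).
Substitute into the plane: n·(P + tn) = 90 gives -2115 + 441t = 90, so t = 5.
Foot = (51, −49, 73) + 5·(−8, 11, −16) = (11, 6, −7).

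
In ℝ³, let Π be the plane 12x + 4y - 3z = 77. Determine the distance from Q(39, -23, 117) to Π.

n = (12, 4, -3); n·P − 77 = -52; |n| = 13; distance = 52/13 = 4.

4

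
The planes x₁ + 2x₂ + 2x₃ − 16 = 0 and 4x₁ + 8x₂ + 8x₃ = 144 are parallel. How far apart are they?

Divide the second equation by 4 to match normals: x₁ + 2x₂ + 2x₃ = 36.
With common normal n = (1, 2, 2) (|n| = 3), the distance is |16 − 36|/|n| = 20/3.

20/3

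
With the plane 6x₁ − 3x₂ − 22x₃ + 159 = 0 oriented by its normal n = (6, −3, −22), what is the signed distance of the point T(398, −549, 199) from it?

n·T − (-159) = -184.
|n| = 23, so the signed distance is -184/23 = -8.

-8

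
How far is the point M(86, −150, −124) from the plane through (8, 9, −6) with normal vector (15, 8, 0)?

The plane has equation n·(r − (8, 9, −6)) = 0, i.e. n·r = 192.
Then n·(86, −150, −124) − 192 = −102.
|n| = √(225 + 64 + 0) = 17, so the distance is |-102|/17 = 6.

6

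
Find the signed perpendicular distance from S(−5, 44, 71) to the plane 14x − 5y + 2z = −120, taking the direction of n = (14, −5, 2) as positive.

-28/15

n·S − (-120) = -28.
|n| = 15, so the signed distance is -28/15.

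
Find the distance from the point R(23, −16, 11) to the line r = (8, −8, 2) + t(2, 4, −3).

Direction vector d = (2, 4, −3).
AP = (15, −8, 9); AP·d = -29, |AP|² = 370, |d|² = 29.
distance² = |AP|² − (AP·d)²/|d|² = 370 − 841/29 = 341, so the distance is √341.

√341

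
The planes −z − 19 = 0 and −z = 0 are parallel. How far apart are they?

19

With common normal n = (0, 0, −1) (|n| = 1), the distance is |19 − 0|/|n| = 19/1 = 19.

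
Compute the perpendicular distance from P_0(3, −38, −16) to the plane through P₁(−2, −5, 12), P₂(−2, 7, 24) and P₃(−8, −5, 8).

P₁P₂ = (0, 12, 12) and P₁P₃ = (−6, 0, −4), so a normal is n = P₁P₂ × P₁P₃ = (−48, −72, 72).
Then n·(3, −38, −16) − 1320 = 120.
|n| = √(2304 + 5184 + 5184) = 24√22, so the distance is |120|/(24√22) = 5/√22.

5/√22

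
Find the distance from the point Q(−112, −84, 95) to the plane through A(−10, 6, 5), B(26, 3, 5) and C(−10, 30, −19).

6

AB = (36, −3, 0) and AC = (0, 24, −24), so a normal is n = AB × AC = (72, 864, 864).
d = |72·(-112) + 864·(-84) + 864·95 − 8784| / √(5184 + 746496 + 746496) = |-7344| / 1224 = 6.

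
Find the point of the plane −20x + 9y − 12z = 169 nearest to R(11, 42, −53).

(31, 33, -41)

The perpendicular from R has direction n = (−20, 9, −12): r = (11, 42, −53) + t(−20, 9, −12).
Substitute into the plane: n·(R + tn) = 169 gives 794 + 625t = 169, so t = -1.
Foot = (11, 42, −53) + (-1)·(−20, 9, −12) = (31, 33, −41).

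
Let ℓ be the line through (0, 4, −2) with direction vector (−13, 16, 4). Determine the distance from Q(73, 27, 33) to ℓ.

9√82

Direction vector d = (−13, 16, 4).
AP = (73, 23, 35), and AP × d = (−468, −747, 1467).
|AP × d|² = 2929122 and |d|² = 441, so the distance is √(2929122/441) = √6642 = 9√82.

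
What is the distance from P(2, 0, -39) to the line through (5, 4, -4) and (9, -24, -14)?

5√41

A direction vector is d = (4, -28, -10).
AP = (-3, -4, -35); AP·d = 450, |AP|² = 1250, |d|² = 900.
distance² = |AP|² − (AP·d)²/|d|² = 1250 − 202500/900 = 1025, so the distance is 5√41.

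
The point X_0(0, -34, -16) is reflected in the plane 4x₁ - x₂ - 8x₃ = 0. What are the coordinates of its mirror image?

(-16, -30, 16)

With n = (4, -1, -8), the signed offset is (n·X_0 − 0)/|n|² = 162/81 = 2.
X_0' = X_0 − 2t·n = (0, -34, -16) − 4·(4, -1, -8) = (-16, -30, 16).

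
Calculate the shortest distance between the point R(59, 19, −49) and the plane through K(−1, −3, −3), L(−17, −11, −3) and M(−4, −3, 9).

KL = (−16, −8, 0) and KM = (−3, 0, 12), so a normal is n = KL × KM = (−96, 192, −24).
d = |(-96)·59 + 192·19 + (-24)·(-49) − (-408)| / √(9216 + 36864 + 576) = |-432| / 216 = 2.

2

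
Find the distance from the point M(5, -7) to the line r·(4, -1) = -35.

62/√17

The normal to the line is n = (4, -1) with |n| = √17.
|n·M − (-35)| = |27 − (-35)| = 62, so the distance is 62/√17 = 62√17/17.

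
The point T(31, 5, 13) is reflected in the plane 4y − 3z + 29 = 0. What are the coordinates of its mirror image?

n = (0, 4, −3), |n|² = 25, n·T − (-29) = 10, so t = 10/25 = 2/5.
Foot F = T − (2/5)·n = (31, 17/5, 71/5); the reflection is 2F − T = (31, 9/5, 77/5).

(31, 9/5, 77/5)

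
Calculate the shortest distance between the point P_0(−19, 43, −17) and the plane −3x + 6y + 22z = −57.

Normal vector n = (−3, 6, 22), and n·(−19, 43, −17) − (−57) = −2.
|n| = √(9 + 36 + 484) = 23, so the distance is |-2|/23 = 2/23.

2/23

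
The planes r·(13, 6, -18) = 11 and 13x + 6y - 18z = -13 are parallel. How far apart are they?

24/23

Both planes have normal n = (13, 6, -18), |n| = 23. Any point on the first plane is at distance |(-13) − 11|/|n| = 24/23 from the second.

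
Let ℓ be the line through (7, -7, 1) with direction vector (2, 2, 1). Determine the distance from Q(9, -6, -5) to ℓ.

Direction vector d = (2, 2, 1).
AP = (2, 1, -6); AP·d = 0, |AP|² = 41, |d|² = 9.
distance² = |AP|² − (AP·d)²/|d|² = 41 − 0/9 = 41, so the distance is √41.

√41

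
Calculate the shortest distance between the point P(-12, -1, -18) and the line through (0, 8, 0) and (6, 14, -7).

A direction vector is d = (6, 6, -7).
AP = (-12, -9, -18); AP·d = 0, |AP|² = 549, |d|² = 121.
distance² = |AP|² − (AP·d)²/|d|² = 549 − 0/121 = 549, so the distance is 3√61.

3√61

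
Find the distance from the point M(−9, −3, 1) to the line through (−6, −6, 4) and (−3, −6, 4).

3√2

A direction vector is d = (3, 0, 0).
AP = (−3, 3, −3); AP·d = -9, |AP|² = 27, |d|² = 9.
distance² = |AP|² − (AP·d)²/|d|² = 27 − 81/9 = 18, so the distance is 3√2.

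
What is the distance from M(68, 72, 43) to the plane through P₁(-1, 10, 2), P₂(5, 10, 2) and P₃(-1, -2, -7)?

22/5

P₁P₂ = (6, 0, 0) and P₁P₃ = (0, -12, -9), so a normal is n = P₁P₂ × P₁P₃ = (0, 54, -72).
d = |54·72 + (-72)·43 − 396| / √(0 + 2916 + 5184) = |396| / 90 = 22/5.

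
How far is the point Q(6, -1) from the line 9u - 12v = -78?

d = |9·6 + (-12)·(-1) − (-78)| / √(81 + 144) = |144|/15 = 48/5.

48/5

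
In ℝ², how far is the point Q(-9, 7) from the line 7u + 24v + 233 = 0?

d = |7·(-9) + 24·7 − (-233)| / √(49 + 576) = |338|/25 = 338/25.

338/25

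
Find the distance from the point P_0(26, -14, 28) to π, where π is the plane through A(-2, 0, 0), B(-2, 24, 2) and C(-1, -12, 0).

14/17

AB = (0, 24, 2) and AC = (1, -12, 0), so a normal is n = AB × AC = (24, 2, -24).
d = |24·26 + 2·(-14) + (-24)·28 − (-48)| / √(576 + 4 + 576) = |-28| / 34 = 14/17.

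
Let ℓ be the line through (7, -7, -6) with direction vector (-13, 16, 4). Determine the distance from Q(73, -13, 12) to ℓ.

6√82

Direction vector d = (-13, 16, 4).
AP = (66, -6, 18), and AP × d = (-312, -498, 978).
|AP × d|² = 1301832 and |d|² = 441, so the distance is √(1301832/441) = √2952 = 6√82.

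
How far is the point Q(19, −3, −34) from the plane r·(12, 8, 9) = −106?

4/17

n = (12, 8, 9); n·P − (-106) = 4; |n| = 17; distance = 4/17.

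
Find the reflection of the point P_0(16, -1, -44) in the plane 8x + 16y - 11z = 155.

n = (8, 16, -11), |n|² = 441, n·P_0 − 155 = 441, so t = 441/441 = 1.
Foot F = P_0 − 1·n = (8, -17, -33); the reflection is 2F − P_0 = (0, -33, -22).

(0, -33, -22)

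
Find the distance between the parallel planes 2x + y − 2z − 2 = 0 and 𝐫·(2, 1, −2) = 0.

2/3

With common normal n = (2, 1, −2) (|n| = 3), the distance is |2 − 0|/|n| = 2/3.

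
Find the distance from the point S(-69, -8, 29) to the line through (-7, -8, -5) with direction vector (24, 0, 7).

50

Direction vector d = (24, 0, 7).
AP = (-62, 0, 34), and AP × d = (0, 1250, 0).
|AP × d|² = 1562500 and |d|² = 625, so the distance is √(1562500/625) = √2500 = 50.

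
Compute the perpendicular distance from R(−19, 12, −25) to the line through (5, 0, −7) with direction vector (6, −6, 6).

Direction vector d = (6, −6, 6).
AP = (−24, 12, −18), and AP × d = (−36, 36, 72).
|AP × d|² = 7776 and |d|² = 108, so the distance is √(7776/108) = √72 = 6√2.

6√2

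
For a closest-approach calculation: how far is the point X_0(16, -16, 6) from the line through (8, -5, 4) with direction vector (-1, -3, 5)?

Direction vector d = (-1, -3, 5).
AP = (8, -11, 2); AP·d = 35, |AP|² = 189, |d|² = 35.
distance² = |AP|² − (AP·d)²/|d|² = 189 − 1225/35 = 154, so the distance is √154.

√154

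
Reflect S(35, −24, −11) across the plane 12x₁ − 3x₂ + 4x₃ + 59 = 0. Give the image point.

n = (12, −3, 4), |n|² = 169, n·S − (-59) = 507, so t = 507/169 = 3.
Foot F = S − 3·n = (−1, −15, −23); the reflection is 2F − S = (−37, −6, −35).

(-37, -6, -35)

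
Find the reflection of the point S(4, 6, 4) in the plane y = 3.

(4, 0, 4)

With n = (0, 1, 0), the signed offset is (n·S − 3)/|n|² = 3/1 = 3.
S' = S − 2t·n = (4, 6, 4) − 6·(0, 1, 0) = (4, 0, 4).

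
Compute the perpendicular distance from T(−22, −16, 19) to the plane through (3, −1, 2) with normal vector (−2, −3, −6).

1

The plane has equation n·(r − (3, −1, 2)) = 0, i.e. n·r = -15.
n = (−2, −3, −6); n·P − (-15) = -7; |n| = 7; distance = 7/7 = 1.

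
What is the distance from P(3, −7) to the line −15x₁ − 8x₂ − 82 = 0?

71/17

The normal to the line is n = (−15, −8) with |n| = 17.
|n·P − 82| = |11 − 82| = 71, so the distance is 71/17.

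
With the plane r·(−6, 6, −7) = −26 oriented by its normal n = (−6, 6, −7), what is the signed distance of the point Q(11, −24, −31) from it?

n·Q − (-26) = 33.
|n| = 11, so the signed distance is 33/11 = 3.

3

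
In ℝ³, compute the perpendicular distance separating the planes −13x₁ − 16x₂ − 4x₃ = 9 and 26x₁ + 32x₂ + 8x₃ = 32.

25/21

Divide the second equation by -2 to match normals: −13x₁ − 16x₂ − 4x₃ = -16.
With common normal n = (−13, −16, −4) (|n| = 21), the distance is |9 − (-16)|/|n| = 25/21.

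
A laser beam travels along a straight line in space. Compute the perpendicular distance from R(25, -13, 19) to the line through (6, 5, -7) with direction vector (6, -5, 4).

Direction vector d = (6, -5, 4).
AP = (19, -18, 26), and AP × d = (58, 80, 13).
|AP × d|² = 9933 and |d|² = 77, so the distance is √(9933/77) = √129.

√129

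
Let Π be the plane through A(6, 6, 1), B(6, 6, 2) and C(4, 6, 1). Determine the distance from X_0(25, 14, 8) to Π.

AB = (0, 0, 1) and AC = (-2, 0, 0), so a normal is n = AB × AC = (0, -2, 0).
n = (0, -2, 0); n·P − (-12) = -16; |n| = 2; distance = 16/2 = 8.

8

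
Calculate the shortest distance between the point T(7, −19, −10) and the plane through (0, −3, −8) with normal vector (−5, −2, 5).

The plane has equation n·(r − (0, −3, −8)) = 0, i.e. n·r = -34.
d = |(-5)·7 + (-2)·(-19) + 5·(-10) − (-34)| / √(25 + 4 + 25) = |-13| / (3√6) = 13/(3√6).

13/(3√6)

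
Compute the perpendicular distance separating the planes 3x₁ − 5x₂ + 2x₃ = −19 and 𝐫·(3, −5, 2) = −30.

11/√38

With common normal n = (3, −5, 2) (|n| = √38), the distance is |(-19) − (-30)|/|n| = 11/√38.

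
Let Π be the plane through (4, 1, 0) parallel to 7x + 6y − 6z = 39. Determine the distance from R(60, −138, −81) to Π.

Parallel planes share the normal n = (7, 6, −6); since (4, 1, 0) lies on the plane, its equation is 7x + 6y − 6z = 34.
Then n·(60, −138, −81) − 34 = 44.
|n| = √(49 + 36 + 36) = 11, so the distance is |44|/11 = 4.

4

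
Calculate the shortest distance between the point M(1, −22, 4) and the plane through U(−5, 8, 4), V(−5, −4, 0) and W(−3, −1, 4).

UV = (0, −12, −4) and UW = (2, −9, 0), so a normal is n = UV × UW = (−36, −8, 24).
d = |(-36)·1 + (-8)·(-22) + 24·4 − 212| / √(1296 + 64 + 576) = |24| / 44 = 6/11.

6/11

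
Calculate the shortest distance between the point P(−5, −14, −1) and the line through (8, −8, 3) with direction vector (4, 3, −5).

3√19

Direction vector d = (4, 3, −5).
AP = (−13, −6, −4), and AP × d = (42, −81, −15).
|AP × d|² = 8550 and |d|² = 50, so the distance is √(8550/50) = √171 = 3√19.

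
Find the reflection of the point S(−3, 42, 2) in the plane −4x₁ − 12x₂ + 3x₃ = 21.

With n = (−4, −12, 3), the signed offset is (n·S − 21)/|n|² = -507/169 = -3.
S' = S − 2t·n = (−3, 42, 2) − (-6)·(−4, −12, 3) = (−27, −30, 20).

(-27, -30, 20)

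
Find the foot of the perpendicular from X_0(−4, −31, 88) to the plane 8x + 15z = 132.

The perpendicular from X_0 has direction n = (8, 0, 15): r = (−4, −31, 88) + λ(8, 0, 15).
Substitute into the plane: n·(X_0 + λn) = 132 gives 1288 + 289λ = 132, so λ = -4.
Foot = (−4, −31, 88) + (-4)·(8, 0, 15) = (−36, −31, 28).

(-36, -31, 28)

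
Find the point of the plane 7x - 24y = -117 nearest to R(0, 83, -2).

The perpendicular from R has direction n = (7, -24, 0): r = (0, 83, -2) + λ(7, -24, 0).
Substitute into the plane: n·(R + λn) = -117 gives -1992 + 625λ = -117, so λ = 3.
Foot = (0, 83, -2) + 3·(7, -24, 0) = (21, 11, -2).

(21, 11, -2)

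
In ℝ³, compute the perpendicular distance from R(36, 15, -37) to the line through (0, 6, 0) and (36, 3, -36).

√145

A direction vector is d = (36, -3, -36).
AP = (36, 9, -37); AP·d = 2601, |AP|² = 2746, |d|² = 2601.
distance² = |AP|² − (AP·d)²/|d|² = 2746 − 6765201/2601 = 145, so the distance is √145.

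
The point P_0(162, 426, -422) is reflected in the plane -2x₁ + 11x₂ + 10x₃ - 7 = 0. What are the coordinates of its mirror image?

n = (-2, 11, 10), |n|² = 225, n·P_0 − 7 = 135, so t = 135/225 = 3/5.
Foot F = P_0 − (3/5)·n = (816/5, 2097/5, -428); the reflection is 2F − P_0 = (822/5, 2064/5, -434).

(822/5, 2064/5, -434)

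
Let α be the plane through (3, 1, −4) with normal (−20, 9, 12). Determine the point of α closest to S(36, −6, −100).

The perpendicular from S has direction n = (−20, 9, 12): r = (36, −6, −100) + λ(−20, 9, 12).
Substitute into the plane: n·(S + λn) = -99 gives -1974 + 625λ = -99, so λ = 3.
Foot = (36, −6, −100) + 3·(−20, 9, 12) = (−24, 21, −64).

(-24, 21, -64)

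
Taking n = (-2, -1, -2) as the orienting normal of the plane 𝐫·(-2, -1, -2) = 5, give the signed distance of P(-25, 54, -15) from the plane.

n·P − 5 = 21.
|n| = 3, so the signed distance is 21/3 = 7.

7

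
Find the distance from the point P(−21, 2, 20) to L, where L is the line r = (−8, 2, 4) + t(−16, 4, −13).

5√17

Direction vector d = (−16, 4, −13).
AP = (−13, 0, 16), and AP × d = (−64, −425, −52).
|AP × d|² = 187425 and |d|² = 441, so the distance is √(187425/441) = √425 = 5√17.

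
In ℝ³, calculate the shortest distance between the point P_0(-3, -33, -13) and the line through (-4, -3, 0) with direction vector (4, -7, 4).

Direction vector d = (4, -7, 4).
AP = (1, -30, -13), and AP × d = (-211, -56, 113).
|AP × d|² = 60426 and |d|² = 81, so the distance is √(60426/81) = √746.

√746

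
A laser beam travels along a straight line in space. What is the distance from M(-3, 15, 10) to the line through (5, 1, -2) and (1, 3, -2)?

A direction vector is d = (-4, 2, 0).
AP = (-8, 14, 12); AP·d = 60, |AP|² = 404, |d|² = 20.
distance² = |AP|² − (AP·d)²/|d|² = 404 − 3600/20 = 224, so the distance is 4√14.

4√14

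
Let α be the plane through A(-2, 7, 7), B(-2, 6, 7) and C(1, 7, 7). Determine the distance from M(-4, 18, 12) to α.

5

AB = (0, -1, 0) and AC = (3, 0, 0), so a normal is n = AB × AC = (0, 0, 3).
d = |3·12 − 21| / √(0 + 0 + 9) = |15| / 3 = 5.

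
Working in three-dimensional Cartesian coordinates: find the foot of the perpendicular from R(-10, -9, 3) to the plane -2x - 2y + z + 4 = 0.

n = (-2, -2, 1), |n|² = 9, and n·R − (-4) = 45.
t = 45/9 = 5, so the foot is R − t·n = (-10, -9, 3) − 5·(-2, -2, 1) = (0, 1, -2).

(0, 1, -2)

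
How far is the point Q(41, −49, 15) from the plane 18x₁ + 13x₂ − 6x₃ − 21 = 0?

10/23

d = |18·41 + 13·(-49) + (-6)·15 − 21| / √(324 + 169 + 36) = |-10| / 23 = 10/23.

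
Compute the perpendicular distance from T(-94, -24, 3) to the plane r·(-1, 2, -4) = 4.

10√21/7

Normal vector n = (-1, 2, -4), and n·(-94, -24, 3) - 4 = 30.
|n| = √(1 + 4 + 16) = √21, so the distance is |30|/√21 = 10√21/7.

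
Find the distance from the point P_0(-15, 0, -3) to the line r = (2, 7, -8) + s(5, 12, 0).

√194

Direction vector d = (5, 12, 0).
AP = (-17, -7, 5); AP·d = -169, |AP|² = 363, |d|² = 169.
distance² = |AP|² − (AP·d)²/|d|² = 363 − 28561/169 = 194, so the distance is √194.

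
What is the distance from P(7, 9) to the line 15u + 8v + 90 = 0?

d = |15·7 + 8·9 − (-90)| / √(225 + 64) = |267|/17 = 267/17.

267/17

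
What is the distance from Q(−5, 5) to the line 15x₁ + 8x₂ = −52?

1

The normal to the line is n = (15, 8) with |n| = 17.
|n·Q − (-52)| = |-35 − (-52)| = 17, so the distance is 17/17 = 1.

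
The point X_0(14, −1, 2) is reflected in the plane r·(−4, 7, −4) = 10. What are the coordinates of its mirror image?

With n = (−4, 7, −4), the signed offset is (n·X_0 − 10)/|n|² = -81/81 = -1.
X_0' = X_0 − 2t·n = (14, −1, 2) − (-2)·(−4, 7, −4) = (6, 13, −6).

(6, 13, -6)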